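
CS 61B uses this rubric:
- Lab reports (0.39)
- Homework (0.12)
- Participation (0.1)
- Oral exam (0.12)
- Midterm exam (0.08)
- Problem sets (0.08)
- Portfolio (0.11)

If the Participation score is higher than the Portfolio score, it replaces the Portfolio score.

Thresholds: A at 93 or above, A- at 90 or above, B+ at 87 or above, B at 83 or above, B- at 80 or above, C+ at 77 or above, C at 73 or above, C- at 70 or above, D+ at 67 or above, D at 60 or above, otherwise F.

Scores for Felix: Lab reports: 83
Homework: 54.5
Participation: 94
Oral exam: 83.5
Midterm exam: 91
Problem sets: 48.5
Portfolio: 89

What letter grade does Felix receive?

C+

Participation (94) > Portfolio (89), so Portfolio counts as 94.
Weighted total:
  Lab reports 83 × 0.39 = 32.37
  Homework 54.5 × 0.12 = 6.54
  Participation 94 × 0.1 = 9.4
  Oral exam 83.5 × 0.12 = 10.02
  Midterm exam 91 × 0.08 = 7.28
  Problem sets 48.5 × 0.08 = 3.88
  Portfolio 94 × 0.11 = 10.34
Sum = 79.83
79.83 is ≥ 77 and < 80 → C+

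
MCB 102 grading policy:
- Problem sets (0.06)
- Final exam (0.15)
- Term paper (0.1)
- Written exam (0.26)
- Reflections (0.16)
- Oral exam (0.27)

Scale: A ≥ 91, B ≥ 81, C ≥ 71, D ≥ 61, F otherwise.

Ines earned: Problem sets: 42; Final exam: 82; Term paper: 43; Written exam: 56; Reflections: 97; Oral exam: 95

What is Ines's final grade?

Weighted total:
  Problem sets 42 × 0.06 = 2.52
  Final exam 82 × 0.15 = 12.3
  Term paper 43 × 0.1 = 4.3
  Written exam 56 × 0.26 = 14.56
  Reflections 97 × 0.16 = 15.52
  Oral exam 95 × 0.27 = 25.65
Sum = 74.85
74.85 is ≥ 71 and < 81 → C

C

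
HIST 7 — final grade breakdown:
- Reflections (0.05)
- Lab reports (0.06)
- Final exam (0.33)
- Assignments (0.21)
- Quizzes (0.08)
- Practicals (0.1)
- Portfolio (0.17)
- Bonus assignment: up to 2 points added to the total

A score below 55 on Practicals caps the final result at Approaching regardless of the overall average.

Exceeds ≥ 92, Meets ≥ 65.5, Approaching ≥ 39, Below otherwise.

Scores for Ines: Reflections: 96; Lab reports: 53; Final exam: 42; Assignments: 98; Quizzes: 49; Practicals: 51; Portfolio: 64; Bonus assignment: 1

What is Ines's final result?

Approaching

Practicals score 51 < 55: minimum not met.
Weighted total:
  Reflections 96 × 0.05 = 4.8
  Lab reports 53 × 0.06 = 3.18
  Final exam 42 × 0.33 = 13.86
  Assignments 98 × 0.21 = 20.58
  Quizzes 49 × 0.08 = 3.92
  Practicals 51 × 0.1 = 5.1
  Portfolio 64 × 0.17 = 10.88
Sum = 62.32
Bonus assignment: 62.32 + 1 = 63.32
63.32 would be Approaching; cap at Approaching applies → Approaching.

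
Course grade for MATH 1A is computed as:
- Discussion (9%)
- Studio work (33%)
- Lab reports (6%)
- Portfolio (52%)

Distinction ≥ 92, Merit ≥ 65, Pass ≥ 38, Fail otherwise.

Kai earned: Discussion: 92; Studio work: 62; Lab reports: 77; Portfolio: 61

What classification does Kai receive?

Merit

Weighted total:
  Discussion 92 × 0.09 = 8.28
  Studio work 62 × 0.33 = 20.46
  Lab reports 77 × 0.06 = 4.62
  Portfolio 61 × 0.52 = 31.72
Sum = 65.08
65.08 is ≥ 65 and < 92 → Merit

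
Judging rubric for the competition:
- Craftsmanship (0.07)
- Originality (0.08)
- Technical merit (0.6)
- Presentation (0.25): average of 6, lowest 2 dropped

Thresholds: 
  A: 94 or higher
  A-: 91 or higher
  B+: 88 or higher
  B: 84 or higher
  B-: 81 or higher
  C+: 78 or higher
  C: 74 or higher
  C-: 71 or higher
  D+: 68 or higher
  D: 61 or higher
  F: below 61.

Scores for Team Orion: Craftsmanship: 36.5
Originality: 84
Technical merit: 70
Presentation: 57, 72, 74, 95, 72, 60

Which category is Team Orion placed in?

Presentation: drop 57, 60 → average of remaining 4 = 313/4 = 78.25
Weighted total:
  Craftsmanship 36.5 × 0.07 = 2.555
  Originality 84 × 0.08 = 6.72
  Technical merit 70 × 0.6 = 42
  Presentation 78.25 × 0.25 = 19.5625
Sum = 70.8375
70.8375 is ≥ 68 and < 71 → D+

D+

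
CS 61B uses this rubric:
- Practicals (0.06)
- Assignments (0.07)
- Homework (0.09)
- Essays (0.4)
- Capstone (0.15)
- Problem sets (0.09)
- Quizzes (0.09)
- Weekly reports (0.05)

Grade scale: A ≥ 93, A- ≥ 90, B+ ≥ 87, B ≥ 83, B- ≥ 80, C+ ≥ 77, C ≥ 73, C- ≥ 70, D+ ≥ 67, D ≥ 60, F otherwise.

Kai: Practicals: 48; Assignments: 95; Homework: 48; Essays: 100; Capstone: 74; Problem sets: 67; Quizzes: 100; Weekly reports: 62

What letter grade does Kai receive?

B

Weighted total:
  Practicals 48 × 0.06 = 2.88
  Assignments 95 × 0.07 = 6.65
  Homework 48 × 0.09 = 4.32
  Essays 100 × 0.4 = 40
  Capstone 74 × 0.15 = 11.1
  Problem sets 67 × 0.09 = 6.03
  Quizzes 100 × 0.09 = 9
  Weekly reports 62 × 0.05 = 3.1
Sum = 83.08
83.08 is ≥ 83 and < 87 → B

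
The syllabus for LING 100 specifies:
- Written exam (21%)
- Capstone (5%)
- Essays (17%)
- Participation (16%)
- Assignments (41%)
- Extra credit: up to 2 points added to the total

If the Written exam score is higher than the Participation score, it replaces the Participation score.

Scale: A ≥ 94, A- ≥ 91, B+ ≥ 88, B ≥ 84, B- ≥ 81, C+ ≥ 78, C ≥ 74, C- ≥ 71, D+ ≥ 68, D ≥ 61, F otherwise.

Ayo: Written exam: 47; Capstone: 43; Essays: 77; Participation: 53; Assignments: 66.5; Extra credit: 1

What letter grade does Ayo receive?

Written exam (47) ≤ Participation (53), so Participation stays at 53.
Weighted total:
  Written exam 47 × 0.21 = 9.87
  Capstone 43 × 0.05 = 2.15
  Essays 77 × 0.17 = 13.09
  Participation 53 × 0.16 = 8.48
  Assignments 66.5 × 0.41 = 27.265
Sum = 60.855
Extra credit: 60.855 + 1 = 61.855
61.855 is ≥ 61 and < 68 → D

D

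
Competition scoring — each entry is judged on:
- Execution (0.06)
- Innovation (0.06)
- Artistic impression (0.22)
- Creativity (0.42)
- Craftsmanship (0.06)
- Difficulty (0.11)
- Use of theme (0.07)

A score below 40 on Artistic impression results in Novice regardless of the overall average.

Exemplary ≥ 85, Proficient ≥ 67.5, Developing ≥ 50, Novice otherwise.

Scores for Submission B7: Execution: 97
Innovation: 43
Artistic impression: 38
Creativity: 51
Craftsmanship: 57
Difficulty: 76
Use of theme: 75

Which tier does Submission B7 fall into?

Artistic impression score 38 < 40: minimum not met.
Weighted total:
  Execution 97 × 0.06 = 5.82
  Innovation 43 × 0.06 = 2.58
  Artistic impression 38 × 0.22 = 8.36
  Creativity 51 × 0.42 = 21.42
  Craftsmanship 57 × 0.06 = 3.42
  Difficulty 76 × 0.11 = 8.36
  Use of theme 75 × 0.07 = 5.25
Sum = 55.21
Because the Artistic impression minimum was not met, the result is Novice.

Novice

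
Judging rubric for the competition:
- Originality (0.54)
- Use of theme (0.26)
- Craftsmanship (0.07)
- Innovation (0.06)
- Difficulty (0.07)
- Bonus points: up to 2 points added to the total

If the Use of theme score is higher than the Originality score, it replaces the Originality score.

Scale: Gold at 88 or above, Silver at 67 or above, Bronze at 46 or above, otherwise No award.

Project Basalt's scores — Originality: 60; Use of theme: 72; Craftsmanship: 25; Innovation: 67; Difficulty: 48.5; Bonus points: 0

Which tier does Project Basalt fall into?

Bronze

Use of theme (72) > Originality (60), so Originality counts as 72.
Weighted total:
  Originality 72 × 0.54 = 38.88
  Use of theme 72 × 0.26 = 18.72
  Craftsmanship 25 × 0.07 = 1.75
  Innovation 67 × 0.06 = 4.02
  Difficulty 48.5 × 0.07 = 3.395
Sum = 66.765
Bonus points: 66.765 + 0 = 66.765
66.765 is ≥ 46 and < 67 → Bronze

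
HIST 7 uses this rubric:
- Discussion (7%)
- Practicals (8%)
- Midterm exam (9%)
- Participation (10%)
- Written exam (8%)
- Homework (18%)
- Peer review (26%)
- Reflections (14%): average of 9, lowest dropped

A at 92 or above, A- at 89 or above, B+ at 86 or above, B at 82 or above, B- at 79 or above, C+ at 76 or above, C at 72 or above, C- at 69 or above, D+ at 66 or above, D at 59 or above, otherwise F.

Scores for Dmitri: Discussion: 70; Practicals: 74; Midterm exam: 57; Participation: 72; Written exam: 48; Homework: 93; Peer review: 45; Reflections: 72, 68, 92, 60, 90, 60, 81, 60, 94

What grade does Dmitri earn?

D+

Reflections: drop 60 → average of remaining 8 = 617/8 = 77.125
Weighted total:
  Discussion 70 × 0.07 = 4.9
  Practicals 74 × 0.08 = 5.92
  Midterm exam 57 × 0.09 = 5.13
  Participation 72 × 0.1 = 7.2
  Written exam 48 × 0.08 = 3.84
  Homework 93 × 0.18 = 16.74
  Peer review 45 × 0.26 = 11.7
  Reflections 77.125 × 0.14 = 10.7975
Sum = 66.2275
66.2275 is ≥ 66 and < 69 → D+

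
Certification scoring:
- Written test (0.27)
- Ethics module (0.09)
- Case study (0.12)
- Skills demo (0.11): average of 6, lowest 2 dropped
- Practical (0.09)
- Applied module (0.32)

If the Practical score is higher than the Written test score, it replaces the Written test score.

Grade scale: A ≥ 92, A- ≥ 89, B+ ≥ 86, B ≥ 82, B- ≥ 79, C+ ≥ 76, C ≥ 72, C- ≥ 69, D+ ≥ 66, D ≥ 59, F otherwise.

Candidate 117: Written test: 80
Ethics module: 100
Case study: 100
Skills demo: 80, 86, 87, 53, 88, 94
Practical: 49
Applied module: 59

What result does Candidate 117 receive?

Skills demo: drop 53, 80 → average of remaining 4 = 355/4 = 88.75
Practical (49) ≤ Written test (80), so Written test stays at 80.
Weighted total:
  Written test 80 × 0.27 = 21.6
  Ethics module 100 × 0.09 = 9
  Case study 100 × 0.12 = 12
  Skills demo 88.75 × 0.11 = 9.7625
  Practical 49 × 0.09 = 4.41
  Applied module 59 × 0.32 = 18.88
Sum = 75.6525
75.6525 is ≥ 72 and < 76 → C

C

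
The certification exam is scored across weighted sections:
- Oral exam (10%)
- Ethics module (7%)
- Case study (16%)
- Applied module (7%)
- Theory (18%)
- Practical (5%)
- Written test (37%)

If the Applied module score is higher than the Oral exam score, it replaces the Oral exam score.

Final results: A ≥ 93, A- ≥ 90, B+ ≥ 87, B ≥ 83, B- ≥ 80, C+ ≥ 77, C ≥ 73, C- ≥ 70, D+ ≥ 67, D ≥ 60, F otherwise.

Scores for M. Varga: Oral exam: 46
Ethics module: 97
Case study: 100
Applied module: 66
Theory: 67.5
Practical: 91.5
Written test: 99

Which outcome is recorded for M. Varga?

B+

Applied module (66) > Oral exam (46), so Oral exam counts as 66.
Weighted total:
  Oral exam 66 × 0.1 = 6.6
  Ethics module 97 × 0.07 = 6.79
  Case study 100 × 0.16 = 16
  Applied module 66 × 0.07 = 4.62
  Theory 67.5 × 0.18 = 12.15
  Practical 91.5 × 0.05 = 4.575
  Written test 99 × 0.37 = 36.63
Sum = 87.365
87.365 is ≥ 87 and < 90 → B+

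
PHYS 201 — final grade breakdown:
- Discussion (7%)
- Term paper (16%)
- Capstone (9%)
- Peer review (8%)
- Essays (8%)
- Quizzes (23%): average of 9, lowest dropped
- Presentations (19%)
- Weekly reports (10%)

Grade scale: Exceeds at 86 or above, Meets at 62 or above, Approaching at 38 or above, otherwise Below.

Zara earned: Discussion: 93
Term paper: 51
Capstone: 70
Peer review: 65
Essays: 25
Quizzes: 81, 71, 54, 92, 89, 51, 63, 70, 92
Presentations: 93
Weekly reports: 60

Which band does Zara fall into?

Quizzes: drop 51 → average of remaining 8 = 612/8 = 76.5
Weighted total:
  Discussion 93 × 0.07 = 6.51
  Term paper 51 × 0.16 = 8.16
  Capstone 70 × 0.09 = 6.3
  Peer review 65 × 0.08 = 5.2
  Essays 25 × 0.08 = 2
  Quizzes 76.5 × 0.23 = 17.595
  Presentations 93 × 0.19 = 17.67
  Weekly reports 60 × 0.1 = 6
Sum = 69.435
69.435 is ≥ 62 and < 86 → Meets

Meets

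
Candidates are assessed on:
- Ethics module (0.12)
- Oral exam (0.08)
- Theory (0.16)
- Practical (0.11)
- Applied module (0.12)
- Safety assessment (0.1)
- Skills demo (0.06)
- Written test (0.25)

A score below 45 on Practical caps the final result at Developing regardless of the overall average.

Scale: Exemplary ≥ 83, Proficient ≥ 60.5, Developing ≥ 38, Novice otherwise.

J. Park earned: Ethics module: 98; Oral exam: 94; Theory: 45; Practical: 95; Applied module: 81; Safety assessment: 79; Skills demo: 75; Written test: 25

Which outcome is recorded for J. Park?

Practical score 95 ≥ 45: minimum met.
Weighted total:
  Ethics module 98 × 0.12 = 11.76
  Oral exam 94 × 0.08 = 7.52
  Theory 45 × 0.16 = 7.2
  Practical 95 × 0.11 = 10.45
  Applied module 81 × 0.12 = 9.72
  Safety assessment 79 × 0.1 = 7.9
  Skills demo 75 × 0.06 = 4.5
  Written test 25 × 0.25 = 6.25
Sum = 65.3
65.3 is ≥ 60.5 and < 83 → Proficient

Proficient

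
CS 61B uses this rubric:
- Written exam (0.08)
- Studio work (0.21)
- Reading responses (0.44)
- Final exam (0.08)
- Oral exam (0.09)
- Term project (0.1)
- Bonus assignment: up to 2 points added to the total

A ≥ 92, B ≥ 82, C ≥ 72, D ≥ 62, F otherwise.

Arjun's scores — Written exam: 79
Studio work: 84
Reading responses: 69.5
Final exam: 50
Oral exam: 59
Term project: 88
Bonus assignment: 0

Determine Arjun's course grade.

C

Weighted total:
  Written exam 79 × 0.08 = 6.32
  Studio work 84 × 0.21 = 17.64
  Reading responses 69.5 × 0.44 = 30.58
  Final exam 50 × 0.08 = 4
  Oral exam 59 × 0.09 = 5.31
  Term project 88 × 0.1 = 8.8
Sum = 72.65
Bonus assignment: 72.65 + 0 = 72.65
72.65 is ≥ 72 and < 82 → C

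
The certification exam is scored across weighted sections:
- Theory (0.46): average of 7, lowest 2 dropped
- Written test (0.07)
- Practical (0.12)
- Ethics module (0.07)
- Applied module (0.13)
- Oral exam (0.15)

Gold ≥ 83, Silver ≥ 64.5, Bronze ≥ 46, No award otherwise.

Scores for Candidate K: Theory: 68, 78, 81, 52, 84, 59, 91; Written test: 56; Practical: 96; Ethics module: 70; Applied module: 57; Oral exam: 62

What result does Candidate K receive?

Theory: drop 52, 59 → average of remaining 5 = 402/5 = 80.4
Weighted total:
  Theory 80.4 × 0.46 = 36.984
  Written test 56 × 0.07 = 3.92
  Practical 96 × 0.12 = 11.52
  Ethics module 70 × 0.07 = 4.9
  Applied module 57 × 0.13 = 7.41
  Oral exam 62 × 0.15 = 9.3
Sum = 74.034
74.034 is ≥ 64.5 and < 83 → Silver

Silver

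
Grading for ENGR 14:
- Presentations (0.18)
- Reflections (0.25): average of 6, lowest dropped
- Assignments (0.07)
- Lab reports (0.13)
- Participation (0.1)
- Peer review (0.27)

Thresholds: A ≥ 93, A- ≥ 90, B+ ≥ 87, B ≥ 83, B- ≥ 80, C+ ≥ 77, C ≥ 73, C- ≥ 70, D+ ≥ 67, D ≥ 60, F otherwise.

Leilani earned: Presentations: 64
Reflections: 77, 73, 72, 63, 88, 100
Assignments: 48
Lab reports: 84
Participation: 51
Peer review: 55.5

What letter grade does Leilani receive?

Reflections: drop 63 → average of remaining 5 = 410/5 = 82
Weighted total:
  Presentations 64 × 0.18 = 11.52
  Reflections 82 × 0.25 = 20.5
  Assignments 48 × 0.07 = 3.36
  Lab reports 84 × 0.13 = 10.92
  Participation 51 × 0.1 = 5.1
  Peer review 55.5 × 0.27 = 14.985
Sum = 66.385
66.385 is ≥ 60 and < 67 → D

D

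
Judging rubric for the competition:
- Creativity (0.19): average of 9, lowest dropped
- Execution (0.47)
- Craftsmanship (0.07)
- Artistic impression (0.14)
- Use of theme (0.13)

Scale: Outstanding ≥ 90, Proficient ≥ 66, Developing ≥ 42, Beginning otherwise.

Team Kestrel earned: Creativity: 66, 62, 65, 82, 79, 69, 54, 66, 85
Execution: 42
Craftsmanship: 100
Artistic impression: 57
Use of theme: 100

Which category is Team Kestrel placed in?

Developing

Creativity: drop 54 → average of remaining 8 = 574/8 = 71.75
Weighted total:
  Creativity 71.75 × 0.19 = 13.6325
  Execution 42 × 0.47 = 19.74
  Craftsmanship 100 × 0.07 = 7
  Artistic impression 57 × 0.14 = 7.98
  Use of theme 100 × 0.13 = 13
Sum = 61.3525
61.3525 is ≥ 42 and < 66 → Developing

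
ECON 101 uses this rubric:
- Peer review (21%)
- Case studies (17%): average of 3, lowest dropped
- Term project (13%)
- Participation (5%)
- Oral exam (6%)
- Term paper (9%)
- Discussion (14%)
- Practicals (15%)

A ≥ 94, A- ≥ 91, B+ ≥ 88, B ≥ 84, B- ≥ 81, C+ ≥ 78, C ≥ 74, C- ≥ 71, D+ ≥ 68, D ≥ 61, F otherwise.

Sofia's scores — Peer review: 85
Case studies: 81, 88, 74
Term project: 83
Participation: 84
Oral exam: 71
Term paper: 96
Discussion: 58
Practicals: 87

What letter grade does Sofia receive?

B-

Case studies: drop 74 → average of remaining 2 = 169/2 = 84.5
Weighted total:
  Peer review 85 × 0.21 = 17.85
  Case studies 84.5 × 0.17 = 14.365
  Term project 83 × 0.13 = 10.79
  Participation 84 × 0.05 = 4.2
  Oral exam 71 × 0.06 = 4.26
  Term paper 96 × 0.09 = 8.64
  Discussion 58 × 0.14 = 8.12
  Practicals 87 × 0.15 = 13.05
Sum = 81.275
81.275 is ≥ 81 and < 84 → B-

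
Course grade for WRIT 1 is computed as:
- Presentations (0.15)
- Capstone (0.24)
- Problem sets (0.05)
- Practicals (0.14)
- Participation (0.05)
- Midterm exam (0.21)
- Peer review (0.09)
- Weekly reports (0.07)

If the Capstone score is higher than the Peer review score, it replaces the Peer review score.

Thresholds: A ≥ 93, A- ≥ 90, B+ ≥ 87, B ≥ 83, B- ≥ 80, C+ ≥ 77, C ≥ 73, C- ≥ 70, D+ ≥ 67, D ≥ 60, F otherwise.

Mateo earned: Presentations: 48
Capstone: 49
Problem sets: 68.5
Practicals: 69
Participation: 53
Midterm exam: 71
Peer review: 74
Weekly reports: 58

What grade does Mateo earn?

Capstone (49) ≤ Peer review (74), so Peer review stays at 74.
Weighted total:
  Presentations 48 × 0.15 = 7.2
  Capstone 49 × 0.24 = 11.76
  Problem sets 68.5 × 0.05 = 3.425
  Practicals 69 × 0.14 = 9.66
  Participation 53 × 0.05 = 2.65
  Midterm exam 71 × 0.21 = 14.91
  Peer review 74 × 0.09 = 6.66
  Weekly reports 58 × 0.07 = 4.06
Sum = 60.325
60.325 is ≥ 60 and < 67 → D

D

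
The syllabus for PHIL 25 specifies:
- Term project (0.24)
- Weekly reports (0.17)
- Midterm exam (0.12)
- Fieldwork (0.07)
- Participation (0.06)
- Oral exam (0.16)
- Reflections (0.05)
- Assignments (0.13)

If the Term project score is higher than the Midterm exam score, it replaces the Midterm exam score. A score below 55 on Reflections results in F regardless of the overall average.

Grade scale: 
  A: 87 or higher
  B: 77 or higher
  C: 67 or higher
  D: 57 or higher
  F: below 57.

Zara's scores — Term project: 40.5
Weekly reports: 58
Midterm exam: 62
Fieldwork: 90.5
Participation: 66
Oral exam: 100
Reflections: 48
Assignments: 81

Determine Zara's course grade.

Term project (40.5) ≤ Midterm exam (62), so Midterm exam stays at 62.
Reflections score 48 < 55: minimum not met.
Weighted total:
  Term project 40.5 × 0.24 = 9.72
  Weekly reports 58 × 0.17 = 9.86
  Midterm exam 62 × 0.12 = 7.44
  Fieldwork 90.5 × 0.07 = 6.335
  Participation 66 × 0.06 = 3.96
  Oral exam 100 × 0.16 = 16
  Reflections 48 × 0.05 = 2.4
  Assignments 81 × 0.13 = 10.53
Sum = 66.245
Because the Reflections minimum was not met, the result is F.

F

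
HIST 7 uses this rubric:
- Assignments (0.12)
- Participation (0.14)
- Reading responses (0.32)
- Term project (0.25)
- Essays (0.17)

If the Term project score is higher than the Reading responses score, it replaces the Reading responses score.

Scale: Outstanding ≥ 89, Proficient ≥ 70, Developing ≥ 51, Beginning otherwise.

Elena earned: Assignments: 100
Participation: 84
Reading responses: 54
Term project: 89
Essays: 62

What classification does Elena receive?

Proficient

Term project (89) > Reading responses (54), so Reading responses counts as 89.
Weighted total:
  Assignments 100 × 0.12 = 12
  Participation 84 × 0.14 = 11.76
  Reading responses 89 × 0.32 = 28.48
  Term project 89 × 0.25 = 22.25
  Essays 62 × 0.17 = 10.54
Sum = 85.03
85.03 is ≥ 70 and < 89 → Proficient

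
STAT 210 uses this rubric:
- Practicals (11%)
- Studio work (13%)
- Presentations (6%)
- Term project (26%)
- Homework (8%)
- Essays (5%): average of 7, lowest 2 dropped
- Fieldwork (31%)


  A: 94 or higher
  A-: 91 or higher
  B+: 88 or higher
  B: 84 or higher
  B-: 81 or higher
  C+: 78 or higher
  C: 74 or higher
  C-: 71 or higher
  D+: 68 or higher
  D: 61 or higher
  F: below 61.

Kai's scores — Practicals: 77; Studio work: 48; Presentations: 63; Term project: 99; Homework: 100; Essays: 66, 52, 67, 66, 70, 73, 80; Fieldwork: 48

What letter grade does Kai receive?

D+

Essays: drop 52, 66 → average of remaining 5 = 356/5 = 71.2
Weighted total:
  Practicals 77 × 0.11 = 8.47
  Studio work 48 × 0.13 = 6.24
  Presentations 63 × 0.06 = 3.78
  Term project 99 × 0.26 = 25.74
  Homework 100 × 0.08 = 8
  Essays 71.2 × 0.05 = 3.56
  Fieldwork 48 × 0.31 = 14.88
Sum = 70.67
70.67 is ≥ 68 and < 71 → D+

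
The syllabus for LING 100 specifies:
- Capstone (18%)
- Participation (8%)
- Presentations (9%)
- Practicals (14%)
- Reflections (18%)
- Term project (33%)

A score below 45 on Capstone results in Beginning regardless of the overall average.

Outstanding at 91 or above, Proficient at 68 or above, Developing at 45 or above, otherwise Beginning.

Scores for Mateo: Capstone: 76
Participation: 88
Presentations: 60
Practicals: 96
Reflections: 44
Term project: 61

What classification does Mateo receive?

Capstone score 76 ≥ 45: minimum met.
Weighted total:
  Capstone 76 × 0.18 = 13.68
  Participation 88 × 0.08 = 7.04
  Presentations 60 × 0.09 = 5.4
  Practicals 96 × 0.14 = 13.44
  Reflections 44 × 0.18 = 7.92
  Term project 61 × 0.33 = 20.13
Sum = 67.61
67.61 is ≥ 45 and < 68 → Developing

Developing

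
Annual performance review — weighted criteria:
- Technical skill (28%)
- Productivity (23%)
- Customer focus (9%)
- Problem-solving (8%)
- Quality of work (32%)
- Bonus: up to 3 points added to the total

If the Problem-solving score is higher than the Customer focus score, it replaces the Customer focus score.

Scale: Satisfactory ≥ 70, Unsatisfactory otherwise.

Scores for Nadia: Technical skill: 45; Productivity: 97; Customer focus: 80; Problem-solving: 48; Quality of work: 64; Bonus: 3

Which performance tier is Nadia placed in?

Problem-solving (48) ≤ Customer focus (80), so Customer focus stays at 80.
Weighted total:
  Technical skill 45 × 0.28 = 12.6
  Productivity 97 × 0.23 = 22.31
  Customer focus 80 × 0.09 = 7.2
  Problem-solving 48 × 0.08 = 3.84
  Quality of work 64 × 0.32 = 20.48
Sum = 66.43
Bonus: 66.43 + 3 = 69.43
69.43 < 70 → Unsatisfactory

Unsatisfactory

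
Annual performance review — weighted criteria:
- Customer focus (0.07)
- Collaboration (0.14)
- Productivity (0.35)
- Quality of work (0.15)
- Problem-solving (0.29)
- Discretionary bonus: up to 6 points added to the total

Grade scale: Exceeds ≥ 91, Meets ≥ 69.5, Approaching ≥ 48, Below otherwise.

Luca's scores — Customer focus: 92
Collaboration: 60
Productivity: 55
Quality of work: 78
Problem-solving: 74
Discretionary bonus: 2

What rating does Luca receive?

Approaching

Weighted total:
  Customer focus 92 × 0.07 = 6.44
  Collaboration 60 × 0.14 = 8.4
  Productivity 55 × 0.35 = 19.25
  Quality of work 78 × 0.15 = 11.7
  Problem-solving 74 × 0.29 = 21.46
Sum = 67.25
Discretionary bonus: 67.25 + 2 = 69.25
69.25 is ≥ 48 and < 69.5 → Approaching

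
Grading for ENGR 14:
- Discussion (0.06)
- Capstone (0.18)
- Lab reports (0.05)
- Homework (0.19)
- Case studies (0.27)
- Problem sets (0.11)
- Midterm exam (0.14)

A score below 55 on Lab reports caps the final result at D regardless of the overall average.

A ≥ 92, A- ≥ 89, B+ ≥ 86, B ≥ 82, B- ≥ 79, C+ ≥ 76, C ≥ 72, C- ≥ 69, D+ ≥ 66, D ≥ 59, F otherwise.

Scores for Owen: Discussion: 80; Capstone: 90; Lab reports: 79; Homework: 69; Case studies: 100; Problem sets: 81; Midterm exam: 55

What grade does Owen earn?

B-

Lab reports score 79 ≥ 55: minimum met.
Weighted total:
  Discussion 80 × 0.06 = 4.8
  Capstone 90 × 0.18 = 16.2
  Lab reports 79 × 0.05 = 3.95
  Homework 69 × 0.19 = 13.11
  Case studies 100 × 0.27 = 27
  Problem sets 81 × 0.11 = 8.91
  Midterm exam 55 × 0.14 = 7.7
Sum = 81.67
81.67 is ≥ 79 and < 82 → B-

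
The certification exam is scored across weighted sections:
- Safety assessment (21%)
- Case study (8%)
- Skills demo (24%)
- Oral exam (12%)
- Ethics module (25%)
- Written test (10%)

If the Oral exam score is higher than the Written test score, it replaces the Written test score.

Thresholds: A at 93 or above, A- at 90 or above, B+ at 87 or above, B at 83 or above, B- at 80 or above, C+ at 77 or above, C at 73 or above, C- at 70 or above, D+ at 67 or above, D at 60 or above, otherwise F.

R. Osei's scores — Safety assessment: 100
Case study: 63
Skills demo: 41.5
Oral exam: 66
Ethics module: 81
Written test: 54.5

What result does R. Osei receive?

C-

Oral exam (66) > Written test (54.5), so Written test counts as 66.
Weighted total:
  Safety assessment 100 × 0.21 = 21
  Case study 63 × 0.08 = 5.04
  Skills demo 41.5 × 0.24 = 9.96
  Oral exam 66 × 0.12 = 7.92
  Ethics module 81 × 0.25 = 20.25
  Written test 66 × 0.1 = 6.6
Sum = 70.77
70.77 is ≥ 70 and < 73 → C-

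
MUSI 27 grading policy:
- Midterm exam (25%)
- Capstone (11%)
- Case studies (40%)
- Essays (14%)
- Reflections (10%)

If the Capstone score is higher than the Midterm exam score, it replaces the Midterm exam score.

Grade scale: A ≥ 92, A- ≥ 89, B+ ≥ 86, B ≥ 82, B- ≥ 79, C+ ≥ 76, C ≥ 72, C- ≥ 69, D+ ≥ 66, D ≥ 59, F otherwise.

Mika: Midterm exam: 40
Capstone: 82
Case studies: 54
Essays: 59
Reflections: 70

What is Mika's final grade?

D+

Capstone (82) > Midterm exam (40), so Midterm exam counts as 82.
Weighted total:
  Midterm exam 82 × 0.25 = 20.5
  Capstone 82 × 0.11 = 9.02
  Case studies 54 × 0.4 = 21.6
  Essays 59 × 0.14 = 8.26
  Reflections 70 × 0.1 = 7
Sum = 66.38
66.38 is ≥ 66 and < 69 → D+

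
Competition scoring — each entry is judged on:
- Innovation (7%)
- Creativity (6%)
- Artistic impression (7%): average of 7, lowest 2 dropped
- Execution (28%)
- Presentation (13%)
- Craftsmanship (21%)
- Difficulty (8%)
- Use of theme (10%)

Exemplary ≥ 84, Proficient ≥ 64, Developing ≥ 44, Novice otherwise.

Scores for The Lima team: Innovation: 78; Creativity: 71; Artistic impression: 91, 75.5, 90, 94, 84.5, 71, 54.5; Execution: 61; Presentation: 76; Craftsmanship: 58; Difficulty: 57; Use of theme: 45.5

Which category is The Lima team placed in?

Artistic impression: drop 54.5, 71 → average of remaining 5 = 435/5 = 87
Weighted total:
  Innovation 78 × 0.07 = 5.46
  Creativity 71 × 0.06 = 4.26
  Artistic impression 87 × 0.07 = 6.09
  Execution 61 × 0.28 = 17.08
  Presentation 76 × 0.13 = 9.88
  Craftsmanship 58 × 0.21 = 12.18
  Difficulty 57 × 0.08 = 4.56
  Use of theme 45.5 × 0.1 = 4.55
Sum = 64.06
64.06 is ≥ 64 and < 84 → Proficient

Proficient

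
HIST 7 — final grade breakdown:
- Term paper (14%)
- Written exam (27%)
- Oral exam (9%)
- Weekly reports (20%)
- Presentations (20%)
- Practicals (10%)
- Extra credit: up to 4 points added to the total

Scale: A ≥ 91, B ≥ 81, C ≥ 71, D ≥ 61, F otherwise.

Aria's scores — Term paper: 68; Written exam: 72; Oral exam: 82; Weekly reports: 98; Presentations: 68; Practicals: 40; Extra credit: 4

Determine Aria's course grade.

C

Weighted total:
  Term paper 68 × 0.14 = 9.52
  Written exam 72 × 0.27 = 19.44
  Oral exam 82 × 0.09 = 7.38
  Weekly reports 98 × 0.2 = 19.6
  Presentations 68 × 0.2 = 13.6
  Practicals 40 × 0.1 = 4
Sum = 73.54
Extra credit: 73.54 + 4 = 77.54
77.54 is ≥ 71 and < 81 → C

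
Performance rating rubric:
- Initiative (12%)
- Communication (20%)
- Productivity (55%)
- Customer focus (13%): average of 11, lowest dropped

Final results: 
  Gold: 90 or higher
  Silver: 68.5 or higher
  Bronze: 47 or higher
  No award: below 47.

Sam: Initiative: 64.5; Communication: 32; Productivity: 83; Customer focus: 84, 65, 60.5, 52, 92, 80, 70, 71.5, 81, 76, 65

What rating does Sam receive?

Customer focus: drop 52 → average of remaining 10 = 745/10 = 74.5
Weighted total:
  Initiative 64.5 × 0.12 = 7.74
  Communication 32 × 0.2 = 6.4
  Productivity 83 × 0.55 = 45.65
  Customer focus 74.5 × 0.13 = 9.685
Sum = 69.475
69.475 is ≥ 68.5 and < 90 → Silver

Silver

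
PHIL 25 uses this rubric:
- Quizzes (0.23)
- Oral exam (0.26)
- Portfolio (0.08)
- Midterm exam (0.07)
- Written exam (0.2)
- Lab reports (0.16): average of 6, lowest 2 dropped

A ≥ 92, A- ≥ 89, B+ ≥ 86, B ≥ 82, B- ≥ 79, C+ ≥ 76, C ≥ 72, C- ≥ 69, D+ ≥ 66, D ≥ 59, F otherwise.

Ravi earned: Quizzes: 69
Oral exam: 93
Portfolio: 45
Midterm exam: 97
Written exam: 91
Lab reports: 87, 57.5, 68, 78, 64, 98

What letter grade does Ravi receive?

B-

Lab reports: drop 57.5, 64 → average of remaining 4 = 331/4 = 82.75
Weighted total:
  Quizzes 69 × 0.23 = 15.87
  Oral exam 93 × 0.26 = 24.18
  Portfolio 45 × 0.08 = 3.6
  Midterm exam 97 × 0.07 = 6.79
  Written exam 91 × 0.2 = 18.2
  Lab reports 82.75 × 0.16 = 13.24
Sum = 81.88
81.88 is ≥ 79 and < 82 → B-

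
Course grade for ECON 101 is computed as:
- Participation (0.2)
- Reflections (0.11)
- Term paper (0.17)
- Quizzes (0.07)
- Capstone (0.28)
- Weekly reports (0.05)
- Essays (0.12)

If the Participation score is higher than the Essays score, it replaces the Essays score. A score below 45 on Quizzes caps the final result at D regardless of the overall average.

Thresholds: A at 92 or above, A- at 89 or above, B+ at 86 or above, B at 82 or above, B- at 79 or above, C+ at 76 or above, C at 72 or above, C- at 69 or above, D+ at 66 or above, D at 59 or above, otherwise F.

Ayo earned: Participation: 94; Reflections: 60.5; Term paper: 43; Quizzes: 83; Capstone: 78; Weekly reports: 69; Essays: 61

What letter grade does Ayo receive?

C

Participation (94) > Essays (61), so Essays counts as 94.
Quizzes score 83 ≥ 45: minimum met.
Weighted total:
  Participation 94 × 0.2 = 18.8
  Reflections 60.5 × 0.11 = 6.655
  Term paper 43 × 0.17 = 7.31
  Quizzes 83 × 0.07 = 5.81
  Capstone 78 × 0.28 = 21.84
  Weekly reports 69 × 0.05 = 3.45
  Essays 94 × 0.12 = 11.28
Sum = 75.145
75.145 is ≥ 72 and < 76 → C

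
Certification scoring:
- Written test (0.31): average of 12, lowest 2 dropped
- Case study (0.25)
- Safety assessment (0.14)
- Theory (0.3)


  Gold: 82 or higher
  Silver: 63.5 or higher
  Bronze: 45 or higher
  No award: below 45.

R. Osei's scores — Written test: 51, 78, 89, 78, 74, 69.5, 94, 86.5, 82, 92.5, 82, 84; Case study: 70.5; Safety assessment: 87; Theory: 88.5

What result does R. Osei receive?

Written test: drop 51, 69.5 → average of remaining 10 = 840/10 = 84
Weighted total:
  Written test 84 × 0.31 = 26.04
  Case study 70.5 × 0.25 = 17.625
  Safety assessment 87 × 0.14 = 12.18
  Theory 88.5 × 0.3 = 26.55
Sum = 82.395
82.395 ≥ 82 → Gold

Gold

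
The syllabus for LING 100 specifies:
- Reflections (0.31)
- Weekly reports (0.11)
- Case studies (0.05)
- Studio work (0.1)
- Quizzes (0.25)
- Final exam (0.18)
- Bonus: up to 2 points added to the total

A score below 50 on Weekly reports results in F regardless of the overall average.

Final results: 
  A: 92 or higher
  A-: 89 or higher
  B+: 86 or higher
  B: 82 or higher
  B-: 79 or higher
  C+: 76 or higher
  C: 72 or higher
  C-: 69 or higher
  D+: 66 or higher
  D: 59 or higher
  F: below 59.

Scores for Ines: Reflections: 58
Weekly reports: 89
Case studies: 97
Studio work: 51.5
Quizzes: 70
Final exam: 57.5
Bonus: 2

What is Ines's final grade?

D+

Weekly reports score 89 ≥ 50: minimum met.
Weighted total:
  Reflections 58 × 0.31 = 17.98
  Weekly reports 89 × 0.11 = 9.79
  Case studies 97 × 0.05 = 4.85
  Studio work 51.5 × 0.1 = 5.15
  Quizzes 70 × 0.25 = 17.5
  Final exam 57.5 × 0.18 = 10.35
Sum = 65.62
Bonus: 65.62 + 2 = 67.62
67.62 is ≥ 66 and < 69 → D+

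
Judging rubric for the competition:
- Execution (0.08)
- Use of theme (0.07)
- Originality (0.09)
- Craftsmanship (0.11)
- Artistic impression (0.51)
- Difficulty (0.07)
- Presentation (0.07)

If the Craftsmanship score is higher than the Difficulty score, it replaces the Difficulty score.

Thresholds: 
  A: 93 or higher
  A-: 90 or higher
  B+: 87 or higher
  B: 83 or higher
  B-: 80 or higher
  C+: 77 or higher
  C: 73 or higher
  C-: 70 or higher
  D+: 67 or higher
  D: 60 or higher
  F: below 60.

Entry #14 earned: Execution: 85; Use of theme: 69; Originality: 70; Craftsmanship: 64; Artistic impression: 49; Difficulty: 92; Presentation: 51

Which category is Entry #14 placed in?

F

Craftsmanship (64) ≤ Difficulty (92), so Difficulty stays at 92.
Weighted total:
  Execution 85 × 0.08 = 6.8
  Use of theme 69 × 0.07 = 4.83
  Originality 70 × 0.09 = 6.3
  Craftsmanship 64 × 0.11 = 7.04
  Artistic impression 49 × 0.51 = 24.99
  Difficulty 92 × 0.07 = 6.44
  Presentation 51 × 0.07 = 3.57
Sum = 59.97
59.97 < 60 → F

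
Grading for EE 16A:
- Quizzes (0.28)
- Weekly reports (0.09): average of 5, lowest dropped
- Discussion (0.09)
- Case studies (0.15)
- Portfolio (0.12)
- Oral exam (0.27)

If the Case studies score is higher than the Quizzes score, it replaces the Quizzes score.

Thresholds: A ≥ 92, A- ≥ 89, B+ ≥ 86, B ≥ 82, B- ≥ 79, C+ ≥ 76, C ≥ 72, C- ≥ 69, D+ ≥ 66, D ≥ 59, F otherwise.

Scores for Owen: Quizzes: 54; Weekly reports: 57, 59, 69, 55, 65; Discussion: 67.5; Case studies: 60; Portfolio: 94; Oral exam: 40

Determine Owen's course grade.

Weekly reports: drop 55 → average of remaining 4 = 250/4 = 62.5
Case studies (60) > Quizzes (54), so Quizzes counts as 60.
Weighted total:
  Quizzes 60 × 0.28 = 16.8
  Weekly reports 62.5 × 0.09 = 5.625
  Discussion 67.5 × 0.09 = 6.075
  Case studies 60 × 0.15 = 9
  Portfolio 94 × 0.12 = 11.28
  Oral exam 40 × 0.27 = 10.8
Sum = 59.58
59.58 is ≥ 59 and < 66 → D

D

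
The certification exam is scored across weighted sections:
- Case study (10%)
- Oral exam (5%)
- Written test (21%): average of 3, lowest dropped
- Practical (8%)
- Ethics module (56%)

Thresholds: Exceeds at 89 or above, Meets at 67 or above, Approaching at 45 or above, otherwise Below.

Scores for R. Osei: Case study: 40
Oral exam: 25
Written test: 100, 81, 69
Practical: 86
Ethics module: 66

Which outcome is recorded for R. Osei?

Written test: drop 69 → average of remaining 2 = 181/2 = 90.5
Weighted total:
  Case study 40 × 0.1 = 4
  Oral exam 25 × 0.05 = 1.25
  Written test 90.5 × 0.21 = 19.005
  Practical 86 × 0.08 = 6.88
  Ethics module 66 × 0.56 = 36.96
Sum = 68.095
68.095 is ≥ 67 and < 89 → Meets

Meets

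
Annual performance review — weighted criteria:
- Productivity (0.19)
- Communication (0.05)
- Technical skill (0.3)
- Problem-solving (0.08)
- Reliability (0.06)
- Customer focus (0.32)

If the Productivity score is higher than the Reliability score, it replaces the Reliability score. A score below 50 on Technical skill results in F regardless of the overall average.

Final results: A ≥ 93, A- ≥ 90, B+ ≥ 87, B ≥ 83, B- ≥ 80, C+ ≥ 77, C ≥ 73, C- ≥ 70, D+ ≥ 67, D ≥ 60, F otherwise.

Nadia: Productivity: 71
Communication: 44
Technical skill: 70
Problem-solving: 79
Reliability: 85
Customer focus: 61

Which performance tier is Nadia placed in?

D+

Productivity (71) ≤ Reliability (85), so Reliability stays at 85.
Technical skill score 70 ≥ 50: minimum met.
Weighted total:
  Productivity 71 × 0.19 = 13.49
  Communication 44 × 0.05 = 2.2
  Technical skill 70 × 0.3 = 21
  Problem-solving 79 × 0.08 = 6.32
  Reliability 85 × 0.06 = 5.1
  Customer focus 61 × 0.32 = 19.52
Sum = 67.63
67.63 is ≥ 67 and < 70 → D+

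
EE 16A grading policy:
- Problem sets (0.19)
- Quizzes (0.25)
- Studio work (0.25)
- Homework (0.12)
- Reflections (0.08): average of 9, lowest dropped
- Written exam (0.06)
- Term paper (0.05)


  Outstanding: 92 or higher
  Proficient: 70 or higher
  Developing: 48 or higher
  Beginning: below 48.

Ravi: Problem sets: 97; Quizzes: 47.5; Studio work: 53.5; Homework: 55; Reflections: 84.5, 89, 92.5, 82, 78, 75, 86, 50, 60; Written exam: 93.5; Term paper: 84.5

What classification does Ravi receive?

Reflections: drop 50 → average of remaining 8 = 647/8 = 80.875
Weighted total:
  Problem sets 97 × 0.19 = 18.43
  Quizzes 47.5 × 0.25 = 11.875
  Studio work 53.5 × 0.25 = 13.375
  Homework 55 × 0.12 = 6.6
  Reflections 80.875 × 0.08 = 6.47
  Written exam 93.5 × 0.06 = 5.61
  Term paper 84.5 × 0.05 = 4.225
Sum = 66.585
66.585 is ≥ 48 and < 70 → Developing

Developing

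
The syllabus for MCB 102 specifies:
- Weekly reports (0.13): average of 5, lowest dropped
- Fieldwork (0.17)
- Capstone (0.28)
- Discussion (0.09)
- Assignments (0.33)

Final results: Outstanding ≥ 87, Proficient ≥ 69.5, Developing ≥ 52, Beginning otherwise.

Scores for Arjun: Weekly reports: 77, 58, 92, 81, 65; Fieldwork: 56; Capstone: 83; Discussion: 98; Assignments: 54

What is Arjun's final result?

Weekly reports: drop 58 → average of remaining 4 = 315/4 = 78.75
Weighted total:
  Weekly reports 78.75 × 0.13 = 10.2375
  Fieldwork 56 × 0.17 = 9.52
  Capstone 83 × 0.28 = 23.24
  Discussion 98 × 0.09 = 8.82
  Assignments 54 × 0.33 = 17.82
Sum = 69.6375
69.6375 is ≥ 69.5 and < 87 → Proficient

Proficient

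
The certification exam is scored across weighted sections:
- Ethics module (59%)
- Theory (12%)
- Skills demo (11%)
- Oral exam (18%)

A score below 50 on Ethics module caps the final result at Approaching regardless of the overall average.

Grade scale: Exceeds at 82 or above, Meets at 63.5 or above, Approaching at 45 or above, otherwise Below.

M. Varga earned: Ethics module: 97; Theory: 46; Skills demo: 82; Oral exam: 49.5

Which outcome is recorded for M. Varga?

Meets

Ethics module score 97 ≥ 50: minimum met.
Weighted total:
  Ethics module 97 × 0.59 = 57.23
  Theory 46 × 0.12 = 5.52
  Skills demo 82 × 0.11 = 9.02
  Oral exam 49.5 × 0.18 = 8.91
Sum = 80.68
80.68 is ≥ 63.5 and < 82 → Meets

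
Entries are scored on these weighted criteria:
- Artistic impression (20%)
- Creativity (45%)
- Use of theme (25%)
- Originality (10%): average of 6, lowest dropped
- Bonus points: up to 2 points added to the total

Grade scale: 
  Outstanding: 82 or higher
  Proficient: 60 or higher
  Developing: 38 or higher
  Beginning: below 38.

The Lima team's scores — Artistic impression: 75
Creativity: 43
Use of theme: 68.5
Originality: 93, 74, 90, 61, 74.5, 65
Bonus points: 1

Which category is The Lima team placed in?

Proficient

Originality: drop 61 → average of remaining 5 = 396.5/5 = 79.3
Weighted total:
  Artistic impression 75 × 0.2 = 15
  Creativity 43 × 0.45 = 19.35
  Use of theme 68.5 × 0.25 = 17.125
  Originality 79.3 × 0.1 = 7.93
Sum = 59.405
Bonus points: 59.405 + 1 = 60.405
60.405 is ≥ 60 and < 82 → Proficient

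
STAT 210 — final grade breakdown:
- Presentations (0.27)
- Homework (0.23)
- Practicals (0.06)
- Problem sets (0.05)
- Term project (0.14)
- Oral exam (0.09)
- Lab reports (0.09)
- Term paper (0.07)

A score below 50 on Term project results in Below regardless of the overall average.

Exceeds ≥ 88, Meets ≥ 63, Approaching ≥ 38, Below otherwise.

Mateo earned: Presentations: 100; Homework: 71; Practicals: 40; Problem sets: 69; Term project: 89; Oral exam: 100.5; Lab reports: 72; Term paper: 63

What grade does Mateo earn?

Meets

Term project score 89 ≥ 50: minimum met.
Weighted total:
  Presentations 100 × 0.27 = 27
  Homework 71 × 0.23 = 16.33
  Practicals 40 × 0.06 = 2.4
  Problem sets 69 × 0.05 = 3.45
  Term project 89 × 0.14 = 12.46
  Oral exam 100.5 × 0.09 = 9.045
  Lab reports 72 × 0.09 = 6.48
  Term paper 63 × 0.07 = 4.41
Sum = 81.575
81.575 is ≥ 63 and < 88 → Meets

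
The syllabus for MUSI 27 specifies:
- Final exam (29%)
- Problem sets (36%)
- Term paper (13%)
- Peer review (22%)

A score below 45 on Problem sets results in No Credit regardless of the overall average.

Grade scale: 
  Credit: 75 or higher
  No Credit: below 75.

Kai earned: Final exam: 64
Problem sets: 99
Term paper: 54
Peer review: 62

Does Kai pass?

No Credit

Problem sets score 99 ≥ 45: minimum met.
Weighted total:
  Final exam 64 × 0.29 = 18.56
  Problem sets 99 × 0.36 = 35.64
  Term paper 54 × 0.13 = 7.02
  Peer review 62 × 0.22 = 13.64
Sum = 74.86
74.86 < 75 → No Credit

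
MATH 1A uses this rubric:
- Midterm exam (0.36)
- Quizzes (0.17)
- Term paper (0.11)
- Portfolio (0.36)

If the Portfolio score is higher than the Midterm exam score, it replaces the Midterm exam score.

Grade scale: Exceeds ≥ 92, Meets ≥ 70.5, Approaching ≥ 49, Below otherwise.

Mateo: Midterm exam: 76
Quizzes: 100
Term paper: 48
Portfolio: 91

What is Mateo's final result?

Portfolio (91) > Midterm exam (76), so Midterm exam counts as 91.
Weighted total:
  Midterm exam 91 × 0.36 = 32.76
  Quizzes 100 × 0.17 = 17
  Term paper 48 × 0.11 = 5.28
  Portfolio 91 × 0.36 = 32.76
Sum = 87.8
87.8 is ≥ 70.5 and < 92 → Meets

Meets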